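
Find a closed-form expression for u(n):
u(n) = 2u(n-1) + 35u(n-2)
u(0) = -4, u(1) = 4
Characteristic equation: x² - 2x - 35 = 0, which factors as (x - (-5))(x - (7)) = 0.
Roots r₁ = -5, r₂ = 7 (distinct).
General solution: u(n) = A·(-5)^n + B·(7)^n.
From u(0) = -4: A + B = -4.
From u(1) = 4: -5A + 7B = 4.
Solving: A = - \frac{8}{3}, B = - \frac{4}{3}.
So u(n) = - \frac{8 \left(-5\right)^{n}}{3} - \frac{4 \cdot 7^{n}}{3}.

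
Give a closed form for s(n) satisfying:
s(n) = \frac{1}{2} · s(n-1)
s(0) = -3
Pure geometric recurrence with ratio \frac{1}{2}.
By induction s(n) = s(0) · (\frac{1}{2})^n = - 3 \cdot 2^{- n}.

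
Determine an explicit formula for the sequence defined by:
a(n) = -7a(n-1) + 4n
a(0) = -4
First-order linear with linear forcing.
Homogeneous solution: a_h(n) = A·(-7)^n.
Try particular a_p(n) = pn + q. Substituting:
  pn + q = -7(p(n-1) + q) + 4n.
Matching the n-coefficient: p = -7p + 4 ⇒ p = \frac{1}{2}.
Matching constants: q = 7p - 7q ⇒ q = \frac{7}{16}.
General: a(n) = A·(-7)^n + \frac{n}{2} + \frac{7}{16}.
Apply a(0) = -4: A + \frac{7}{16} = -4 ⇒ A = - \frac{71}{16}.
So a(n) = - \frac{71 \left(-7\right)^{n}}{16} + \frac{n}{2} + \frac{7}{16}.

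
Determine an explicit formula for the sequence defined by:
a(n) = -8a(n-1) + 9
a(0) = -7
First-order linear non-homogeneous.
Homogeneous solution: a_h(n) = A·(-8)^n.
Try constant particular solution a_p = K: K = -8K + 9 ⇒ K = 1.
General: a(n) = A·(-8)^n + 1.
Apply a(0) = -7: A + 1 = -7 ⇒ A = -8.
So a(n) = 1 - 8 \left(-8\right)^{n}.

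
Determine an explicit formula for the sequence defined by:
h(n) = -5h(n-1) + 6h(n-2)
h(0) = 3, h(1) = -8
Characteristic equation: x² + 5x - 6 = 0, which factors as (x - (-6))(x - (1)) = 0.
Roots r₁ = -6, r₂ = 1 (distinct).
General solution: h(n) = A·(-6)^n + B·(1)^n.
From h(0) = 3: A + B = 3.
From h(1) = -8: -6A + B = -8.
Solving: A = \frac{11}{7}, B = \frac{10}{7}.
So h(n) = \frac{11 \left(-6\right)^{n}}{7} + \frac{10}{7}.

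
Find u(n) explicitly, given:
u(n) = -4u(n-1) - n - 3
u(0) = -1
First-order linear with linear forcing.
Homogeneous solution: u_h(n) = A·(-4)^n.
Try particular u_p(n) = pn + q. Substituting:
  pn + q = -4(p(n-1) + q) - n - 3.
Matching the n-coefficient: p = -4p - 1 ⇒ p = - \frac{1}{5}.
Matching constants: q = 4p - 4q - 3 ⇒ q = - \frac{19}{25}.
General: u(n) = A·(-4)^n - \frac{n}{5} - \frac{19}{25}.
Apply u(0) = -1: A - \frac{19}{25} = -1 ⇒ A = - \frac{6}{25}.
So u(n) = - \frac{6 \left(-4\right)^{n}}{25} - \frac{n}{5} - \frac{19}{25}.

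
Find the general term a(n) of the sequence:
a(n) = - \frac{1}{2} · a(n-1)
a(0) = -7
Pure geometric recurrence with ratio - \frac{1}{2}.
By induction a(n) = a(0) · (- \frac{1}{2})^n = - 7 \left(- \frac{1}{2}\right)^{n}.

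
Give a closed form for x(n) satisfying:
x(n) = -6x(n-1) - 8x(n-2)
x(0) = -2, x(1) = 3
Characteristic equation: x² + 6x + 8 = 0, which factors as (x - (-4))(x - (-2)) = 0.
Roots r₁ = -4, r₂ = -2 (distinct).
General solution: x(n) = A·(-4)^n + B·(-2)^n.
From x(0) = -2: A + B = -2.
From x(1) = 3: -4A - 2B = 3.
Solving: A = \frac{1}{2}, B = - \frac{5}{2}.
So x(n) = - \frac{5 \left(-2\right)^{n}}{2} + \frac{\left(-4\right)^{n}}{2}.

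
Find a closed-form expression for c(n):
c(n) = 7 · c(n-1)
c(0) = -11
Pure geometric recurrence with ratio 7.
By induction c(n) = c(0) · (7)^n = - 11 \cdot 7^{n}.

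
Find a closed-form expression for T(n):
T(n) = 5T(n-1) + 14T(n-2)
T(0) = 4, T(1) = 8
Characteristic equation: x² - 5x - 14 = 0, which factors as (x - (7))(x - (-2)) = 0.
Roots r₁ = 7, r₂ = -2 (distinct).
General solution: T(n) = A·(7)^n + B·(-2)^n.
From T(0) = 4: A + B = 4.
From T(1) = 8: 7A - 2B = 8.
Solving: A = \frac{16}{9}, B = \frac{20}{9}.
So T(n) = \frac{20 \left(-2\right)^{n}}{9} + \frac{16 \cdot 7^{n}}{9}.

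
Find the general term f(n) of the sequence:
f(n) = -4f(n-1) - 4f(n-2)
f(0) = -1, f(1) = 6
Characteristic equation: x² + 4x + 4 = 0, which is (x - (-2))².
Repeated root r = -2.
General solution: f(n) = (A + Bn)·(-2)^n.
From f(0) = -1: A = -1.
From f(1) = 6: (A + B)·(-2) = 6 ⇒ B = -2.
So f(n) = \left(- 2 n - 1\right) \cdot (-2)^n.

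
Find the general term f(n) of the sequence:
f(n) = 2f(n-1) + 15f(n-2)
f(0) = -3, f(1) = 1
Characteristic equation: x² - 2x - 15 = 0, which factors as (x - (5))(x - (-3)) = 0.
Roots r₁ = 5, r₂ = -3 (distinct).
General solution: f(n) = A·(5)^n + B·(-3)^n.
From f(0) = -3: A + B = -3.
From f(1) = 1: 5A - 3B = 1.
Solving: A = -1, B = -2.
So f(n) = - 2 \left(-3\right)^{n} - 5^{n}.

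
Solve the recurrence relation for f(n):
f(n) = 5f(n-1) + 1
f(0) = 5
First-order linear non-homogeneous.
Homogeneous solution: f_h(n) = A·(5)^n.
Try constant particular solution f_p = K: K = 5K + 1 ⇒ K = - \frac{1}{4}.
General: f(n) = A·(5)^n - \frac{1}{4}.
Apply f(0) = 5: A - \frac{1}{4} = 5 ⇒ A = \frac{21}{4}.
So f(n) = \frac{21 \cdot 5^{n}}{4} - \frac{1}{4}.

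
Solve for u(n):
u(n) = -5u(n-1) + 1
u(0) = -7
First-order linear non-homogeneous.
Homogeneous solution: u_h(n) = A·(-5)^n.
Try constant particular solution u_p = K: K = -5K + 1 ⇒ K = \frac{1}{6}.
General: u(n) = A·(-5)^n + \frac{1}{6}.
Apply u(0) = -7: A + \frac{1}{6} = -7 ⇒ A = - \frac{43}{6}.
So u(n) = \frac{1}{6} - \frac{43 \left(-5\right)^{n}}{6}.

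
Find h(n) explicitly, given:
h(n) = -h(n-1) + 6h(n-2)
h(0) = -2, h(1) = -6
Characteristic equation: x² + x - 6 = 0, which factors as (x - (-3))(x - (2)) = 0.
Roots r₁ = -3, r₂ = 2 (distinct).
General solution: h(n) = A·(-3)^n + B·(2)^n.
From h(0) = -2: A + B = -2.
From h(1) = -6: -3A + 2B = -6.
Solving: A = \frac{2}{5}, B = - \frac{12}{5}.
So h(n) = \frac{2 \left(-3\right)^{n}}{5} - \frac{12 \cdot 2^{n}}{5}.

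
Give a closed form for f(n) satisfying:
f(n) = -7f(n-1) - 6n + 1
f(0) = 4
First-order linear with linear forcing.
Homogeneous solution: f_h(n) = A·(-7)^n.
Try particular f_p(n) = pn + q. Substituting:
  pn + q = -7(p(n-1) + q) - 6n + 1.
Matching the n-coefficient: p = -7p - 6 ⇒ p = - \frac{3}{4}.
Matching constants: q = 7p - 7q + 1 ⇒ q = - \frac{17}{32}.
General: f(n) = A·(-7)^n - \frac{3 n}{4} - \frac{17}{32}.
Apply f(0) = 4: A - \frac{17}{32} = 4 ⇒ A = \frac{145}{32}.
So f(n) = \frac{145 \left(-7\right)^{n}}{32} - \frac{3 n}{4} - \frac{17}{32}.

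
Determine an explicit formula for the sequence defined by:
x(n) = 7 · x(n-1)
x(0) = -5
Pure geometric recurrence with ratio 7.
By induction x(n) = x(0) · (7)^n = - 5 \cdot 7^{n}.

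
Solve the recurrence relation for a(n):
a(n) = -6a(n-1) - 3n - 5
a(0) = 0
First-order linear with linear forcing.
Homogeneous solution: a_h(n) = A·(-6)^n.
Try particular a_p(n) = pn + q. Substituting:
  pn + q = -6(p(n-1) + q) - 3n - 5.
Matching the n-coefficient: p = -6p - 3 ⇒ p = - \frac{3}{7}.
Matching constants: q = 6p - 6q - 5 ⇒ q = - \frac{53}{49}.
General: a(n) = A·(-6)^n - \frac{3 n}{7} - \frac{53}{49}.
Apply a(0) = 0: A - \frac{53}{49} = 0 ⇒ A = \frac{53}{49}.
So a(n) = \frac{53 \left(-6\right)^{n}}{49} - \frac{3 n}{7} - \frac{53}{49}.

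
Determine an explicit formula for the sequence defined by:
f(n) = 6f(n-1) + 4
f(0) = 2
First-order linear non-homogeneous.
Homogeneous solution: f_h(n) = A·(6)^n.
Try constant particular solution f_p = K: K = 6K + 4 ⇒ K = - \frac{4}{5}.
General: f(n) = A·(6)^n - \frac{4}{5}.
Apply f(0) = 2: A - \frac{4}{5} = 2 ⇒ A = \frac{14}{5}.
So f(n) = \frac{14 \cdot 6^{n}}{5} - \frac{4}{5}.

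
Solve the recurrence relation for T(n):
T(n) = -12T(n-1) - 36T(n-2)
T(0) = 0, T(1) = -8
Characteristic equation: x² + 12x + 36 = 0, which is (x - (-6))².
Repeated root r = -6.
General solution: T(n) = (A + Bn)·(-6)^n.
From T(0) = 0: A = 0.
From T(1) = -8: (A + B)·(-6) = -8 ⇒ B = \frac{4}{3}.
So T(n) = \left(\frac{4 n}{3}\right) \cdot (-6)^n.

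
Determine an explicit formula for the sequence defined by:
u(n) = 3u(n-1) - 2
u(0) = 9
First-order linear non-homogeneous.
Homogeneous solution: u_h(n) = A·(3)^n.
Try constant particular solution u_p = K: K = 3K - 2 ⇒ K = 1.
General: u(n) = A·(3)^n + 1.
Apply u(0) = 9: A + 1 = 9 ⇒ A = 8.
So u(n) = 8 \cdot 3^{n} + 1.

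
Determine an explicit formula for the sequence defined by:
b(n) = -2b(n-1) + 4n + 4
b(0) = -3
First-order linear with linear forcing.
Homogeneous solution: b_h(n) = A·(-2)^n.
Try particular b_p(n) = pn + q. Substituting:
  pn + q = -2(p(n-1) + q) + 4n + 4.
Matching the n-coefficient: p = -2p + 4 ⇒ p = \frac{4}{3}.
Matching constants: q = 2p - 2q + 4 ⇒ q = \frac{20}{9}.
General: b(n) = A·(-2)^n + \frac{4 n}{3} + \frac{20}{9}.
Apply b(0) = -3: A + \frac{20}{9} = -3 ⇒ A = - \frac{47}{9}.
So b(n) = - \frac{47 \left(-2\right)^{n}}{9} + \frac{4 n}{3} + \frac{20}{9}.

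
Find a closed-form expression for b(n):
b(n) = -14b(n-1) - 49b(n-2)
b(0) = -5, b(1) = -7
Characteristic equation: x² + 14x + 49 = 0, which is (x - (-7))².
Repeated root r = -7.
General solution: b(n) = (A + Bn)·(-7)^n.
From b(0) = -5: A = -5.
From b(1) = -7: (A + B)·(-7) = -7 ⇒ B = 6.
So b(n) = \left(6 n - 5\right) \cdot (-7)^n.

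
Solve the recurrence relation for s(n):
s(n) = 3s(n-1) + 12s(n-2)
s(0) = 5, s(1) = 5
Characteristic equation: x² - 3x - 12 = 0.
Discriminant Δ = (3)² + 4·(12) = 57.
Roots r₁,₂ = (3 ± √57)/2, so r₁ = \frac{3}{2} + \frac{\sqrt{57}}{2}, r₂ = \frac{3}{2} - \frac{\sqrt{57}}{2}.
General solution: s(n) = A·r₁^n + B·r₂^n.
From the initial conditions, A + B = 5 and r₁A + r₂B = 5.
Since r₁ - r₂ = √57: A = (5 - (5)r₂)/√57 = \frac{5}{2} - \frac{5 \sqrt{57}}{114}, and B = 5 - A = \frac{5 \sqrt{57}}{114} + \frac{5}{2}.
So s(n) = \left(\frac{5}{2} - \frac{5 \sqrt{57}}{114}\right)\left(\frac{3}{2} + \frac{\sqrt{57}}{2}\right)^n + \left(\frac{5 \sqrt{57}}{114} + \frac{5}{2}\right)\left(\frac{3}{2} - \frac{\sqrt{57}}{2}\right)^n.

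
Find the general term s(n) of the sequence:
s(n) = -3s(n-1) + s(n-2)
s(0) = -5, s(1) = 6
Characteristic equation: x² + 3x - 1 = 0.
Discriminant Δ = (-3)² + 4·(1) = 13.
Roots r₁,₂ = (-3 ± √13)/2, so r₁ = - \frac{3}{2} + \frac{\sqrt{13}}{2}, r₂ = - \frac{\sqrt{13}}{2} - \frac{3}{2}.
General solution: s(n) = A·r₁^n + B·r₂^n.
From the initial conditions, A + B = -5 and r₁A + r₂B = 6.
Since r₁ - r₂ = √13: A = (6 - (-5)r₂)/√13 = - \frac{5}{2} - \frac{3 \sqrt{13}}{26}, and B = -5 - A = - \frac{5}{2} + \frac{3 \sqrt{13}}{26}.
So s(n) = \left(- \frac{5}{2} - \frac{3 \sqrt{13}}{26}\right)\left(- \frac{3}{2} + \frac{\sqrt{13}}{2}\right)^n + \left(- \frac{5}{2} + \frac{3 \sqrt{13}}{26}\right)\left(- \frac{\sqrt{13}}{2} - \frac{3}{2}\right)^n.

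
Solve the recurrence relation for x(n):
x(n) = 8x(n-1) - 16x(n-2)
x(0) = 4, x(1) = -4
Characteristic equation: x² - 8x + 16 = 0, which is (x - (4))².
Repeated root r = 4.
General solution: x(n) = (A + Bn)·(4)^n.
From x(0) = 4: A = 4.
From x(1) = -4: (A + B)·(4) = -4 ⇒ B = -5.
So x(n) = \left(4 - 5 n\right) \cdot (4)^n.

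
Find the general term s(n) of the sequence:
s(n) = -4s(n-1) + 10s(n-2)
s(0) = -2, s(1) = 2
Characteristic equation: x² + 4x - 10 = 0.
Discriminant Δ = (-4)² + 4·(10) = 56.
Roots r₁,₂ = (-4 ± √56)/2, so r₁ = -2 + \sqrt{14}, r₂ = - \sqrt{14} - 2.
General solution: s(n) = A·r₁^n + B·r₂^n.
From the initial conditions, A + B = -2 and r₁A + r₂B = 2.
Since r₁ - r₂ = √56: A = (2 - (-2)r₂)/√56 = -1 - \frac{\sqrt{14}}{14}, and B = -2 - A = -1 + \frac{\sqrt{14}}{14}.
So s(n) = \left(-1 - \frac{\sqrt{14}}{14}\right)\left(-2 + \sqrt{14}\right)^n + \left(-1 + \frac{\sqrt{14}}{14}\right)\left(- \sqrt{14} - 2\right)^n.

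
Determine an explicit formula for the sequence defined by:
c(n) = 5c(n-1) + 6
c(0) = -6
First-order linear non-homogeneous.
Homogeneous solution: c_h(n) = A·(5)^n.
Try constant particular solution c_p = K: K = 5K + 6 ⇒ K = - \frac{3}{2}.
General: c(n) = A·(5)^n - \frac{3}{2}.
Apply c(0) = -6: A - \frac{3}{2} = -6 ⇒ A = - \frac{9}{2}.
So c(n) = - \frac{9 \cdot 5^{n}}{2} - \frac{3}{2}.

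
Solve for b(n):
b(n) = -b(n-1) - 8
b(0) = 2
First-order linear non-homogeneous.
Homogeneous solution: b_h(n) = A·(-1)^n.
Try constant particular solution b_p = K: K = -K - 8 ⇒ K = -4.
General: b(n) = A·(-1)^n - 4.
Apply b(0) = 2: A - 4 = 2 ⇒ A = 6.
So b(n) = 6 \left(-1\right)^{n} - 4.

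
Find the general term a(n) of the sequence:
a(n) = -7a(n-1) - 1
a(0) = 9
First-order linear non-homogeneous.
Homogeneous solution: a_h(n) = A·(-7)^n.
Try constant particular solution a_p = K: K = -7K - 1 ⇒ K = - \frac{1}{8}.
General: a(n) = A·(-7)^n - \frac{1}{8}.
Apply a(0) = 9: A - \frac{1}{8} = 9 ⇒ A = \frac{73}{8}.
So a(n) = \frac{73 \left(-7\right)^{n}}{8} - \frac{1}{8}.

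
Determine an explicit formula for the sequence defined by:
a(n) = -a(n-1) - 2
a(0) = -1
First-order linear non-homogeneous.
Homogeneous solution: a_h(n) = A·(-1)^n.
Try constant particular solution a_p = K: K = -K - 2 ⇒ K = -1.
General: a(n) = A·(-1)^n - 1.
Apply a(0) = -1: A - 1 = -1 ⇒ A = 0.
So a(n) = -1.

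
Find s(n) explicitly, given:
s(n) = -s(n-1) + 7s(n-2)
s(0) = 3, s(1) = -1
Characteristic equation: x² + x - 7 = 0.
Discriminant Δ = (-1)² + 4·(7) = 29.
Roots r₁,₂ = (-1 ± √29)/2, so r₁ = - \frac{1}{2} + \frac{\sqrt{29}}{2}, r₂ = - \frac{\sqrt{29}}{2} - \frac{1}{2}.
General solution: s(n) = A·r₁^n + B·r₂^n.
From the initial conditions, A + B = 3 and r₁A + r₂B = -1.
Since r₁ - r₂ = √29: A = (-1 - (3)r₂)/√29 = \frac{\sqrt{29}}{58} + \frac{3}{2}, and B = 3 - A = \frac{3}{2} - \frac{\sqrt{29}}{58}.
So s(n) = \left(\frac{\sqrt{29}}{58} + \frac{3}{2}\right)\left(- \frac{1}{2} + \frac{\sqrt{29}}{2}\right)^n + \left(\frac{3}{2} - \frac{\sqrt{29}}{58}\right)\left(- \frac{\sqrt{29}}{2} - \frac{1}{2}\right)^n.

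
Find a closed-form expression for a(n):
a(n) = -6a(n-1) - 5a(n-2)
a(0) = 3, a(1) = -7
Characteristic equation: x² + 6x + 5 = 0, which factors as (x - (-5))(x - (-1)) = 0.
Roots r₁ = -5, r₂ = -1 (distinct).
General solution: a(n) = A·(-5)^n + B·(-1)^n.
From a(0) = 3: A + B = 3.
From a(1) = -7: -5A - B = -7.
Solving: A = 1, B = 2.
So a(n) = 2 \left(-1\right)^{n} + \left(-5\right)^{n}.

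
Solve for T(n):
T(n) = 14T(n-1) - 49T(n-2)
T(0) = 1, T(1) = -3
Characteristic equation: x² - 14x + 49 = 0, which is (x - (7))².
Repeated root r = 7.
General solution: T(n) = (A + Bn)·(7)^n.
From T(0) = 1: A = 1.
From T(1) = -3: (A + B)·(7) = -3 ⇒ B = - \frac{10}{7}.
So T(n) = \left(1 - \frac{10 n}{7}\right) \cdot (7)^n.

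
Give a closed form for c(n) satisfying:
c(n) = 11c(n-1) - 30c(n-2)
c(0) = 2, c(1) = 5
Characteristic equation: x² - 11x + 30 = 0, which factors as (x - (6))(x - (5)) = 0.
Roots r₁ = 6, r₂ = 5 (distinct).
General solution: c(n) = A·(6)^n + B·(5)^n.
From c(0) = 2: A + B = 2.
From c(1) = 5: 6A + 5B = 5.
Solving: A = -5, B = 7.
So c(n) = 7 \cdot 5^{n} - 5 \cdot 6^{n}.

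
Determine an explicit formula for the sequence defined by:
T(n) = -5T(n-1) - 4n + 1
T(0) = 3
First-order linear with linear forcing.
Homogeneous solution: T_h(n) = A·(-5)^n.
Try particular T_p(n) = pn + q. Substituting:
  pn + q = -5(p(n-1) + q) - 4n + 1.
Matching the n-coefficient: p = -5p - 4 ⇒ p = - \frac{2}{3}.
Matching constants: q = 5p - 5q + 1 ⇒ q = - \frac{7}{18}.
General: T(n) = A·(-5)^n - \frac{2 n}{3} - \frac{7}{18}.
Apply T(0) = 3: A - \frac{7}{18} = 3 ⇒ A = \frac{61}{18}.
So T(n) = \frac{61 \left(-5\right)^{n}}{18} - \frac{2 n}{3} - \frac{7}{18}.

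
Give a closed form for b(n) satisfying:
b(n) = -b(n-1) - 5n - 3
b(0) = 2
First-order linear with linear forcing.
Homogeneous solution: b_h(n) = A·(-1)^n.
Try particular b_p(n) = pn + q. Substituting:
  pn + q = -(p(n-1) + q) - 5n - 3.
Matching the n-coefficient: p = -p - 5 ⇒ p = - \frac{5}{2}.
Matching constants: q = p - q - 3 ⇒ q = - \frac{11}{4}.
General: b(n) = A·(-1)^n - \frac{5 n}{2} - \frac{11}{4}.
Apply b(0) = 2: A - \frac{11}{4} = 2 ⇒ A = \frac{19}{4}.
So b(n) = \frac{19 \left(-1\right)^{n}}{4} - \frac{5 n}{2} - \frac{11}{4}.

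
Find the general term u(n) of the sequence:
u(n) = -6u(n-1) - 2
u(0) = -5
First-order linear non-homogeneous.
Homogeneous solution: u_h(n) = A·(-6)^n.
Try constant particular solution u_p = K: K = -6K - 2 ⇒ K = - \frac{2}{7}.
General: u(n) = A·(-6)^n - \frac{2}{7}.
Apply u(0) = -5: A - \frac{2}{7} = -5 ⇒ A = - \frac{33}{7}.
So u(n) = - \frac{33 \left(-6\right)^{n}}{7} - \frac{2}{7}.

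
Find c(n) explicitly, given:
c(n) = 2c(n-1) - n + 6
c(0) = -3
First-order linear with linear forcing.
Homogeneous solution: c_h(n) = A·(2)^n.
Try particular c_p(n) = pn + q. Substituting:
  pn + q = 2(p(n-1) + q) - n + 6.
Matching the n-coefficient: p = 2p - 1 ⇒ p = 1.
Matching constants: q = -2p + 2q + 6 ⇒ q = -4.
General: c(n) = A·(2)^n + n - 4.
Apply c(0) = -3: A - 4 = -3 ⇒ A = 1.
So c(n) = 2^{n} + n - 4.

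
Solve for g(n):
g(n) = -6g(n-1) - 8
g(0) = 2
First-order linear non-homogeneous.
Homogeneous solution: g_h(n) = A·(-6)^n.
Try constant particular solution g_p = K: K = -6K - 8 ⇒ K = - \frac{8}{7}.
General: g(n) = A·(-6)^n - \frac{8}{7}.
Apply g(0) = 2: A - \frac{8}{7} = 2 ⇒ A = \frac{22}{7}.
So g(n) = \frac{22 \left(-6\right)^{n}}{7} - \frac{8}{7}.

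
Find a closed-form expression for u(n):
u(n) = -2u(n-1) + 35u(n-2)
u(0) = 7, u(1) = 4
Characteristic equation: x² + 2x - 35 = 0, which factors as (x - (5))(x - (-7)) = 0.
Roots r₁ = 5, r₂ = -7 (distinct).
General solution: u(n) = A·(5)^n + B·(-7)^n.
From u(0) = 7: A + B = 7.
From u(1) = 4: 5A - 7B = 4.
Solving: A = \frac{53}{12}, B = \frac{31}{12}.
So u(n) = \frac{31 \left(-7\right)^{n}}{12} + \frac{53 \cdot 5^{n}}{12}.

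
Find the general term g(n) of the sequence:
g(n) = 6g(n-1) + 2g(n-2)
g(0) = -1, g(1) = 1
Characteristic equation: x² - 6x - 2 = 0.
Discriminant Δ = (6)² + 4·(2) = 44.
Roots r₁,₂ = (6 ± √44)/2, so r₁ = 3 + \sqrt{11}, r₂ = 3 - \sqrt{11}.
General solution: g(n) = A·r₁^n + B·r₂^n.
From the initial conditions, A + B = -1 and r₁A + r₂B = 1.
Since r₁ - r₂ = √44: A = (1 - (-1)r₂)/√44 = - \frac{1}{2} + \frac{2 \sqrt{11}}{11}, and B = -1 - A = - \frac{2 \sqrt{11}}{11} - \frac{1}{2}.
So g(n) = \left(- \frac{1}{2} + \frac{2 \sqrt{11}}{11}\right)\left(3 + \sqrt{11}\right)^n + \left(- \frac{2 \sqrt{11}}{11} - \frac{1}{2}\right)\left(3 - \sqrt{11}\right)^n.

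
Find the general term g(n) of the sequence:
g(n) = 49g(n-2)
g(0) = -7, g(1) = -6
Characteristic equation: x² - 49 = 0, which factors as (x - (-7))(x - (7)) = 0.
Roots r₁ = -7, r₂ = 7 (distinct).
General solution: g(n) = A·(-7)^n + B·(7)^n.
From g(0) = -7: A + B = -7.
From g(1) = -6: -7A + 7B = -6.
Solving: A = - \frac{43}{14}, B = - \frac{55}{14}.
So g(n) = - \frac{43 \left(-7\right)^{n}}{14} - \frac{55 \cdot 7^{n}}{14}.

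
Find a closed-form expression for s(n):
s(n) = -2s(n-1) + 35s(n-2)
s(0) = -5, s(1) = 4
Characteristic equation: x² + 2x - 35 = 0, which factors as (x - (5))(x - (-7)) = 0.
Roots r₁ = 5, r₂ = -7 (distinct).
General solution: s(n) = A·(5)^n + B·(-7)^n.
From s(0) = -5: A + B = -5.
From s(1) = 4: 5A - 7B = 4.
Solving: A = - \frac{31}{12}, B = - \frac{29}{12}.
So s(n) = - \frac{29 \left(-7\right)^{n}}{12} - \frac{31 \cdot 5^{n}}{12}.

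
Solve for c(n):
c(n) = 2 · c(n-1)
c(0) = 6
Pure geometric recurrence with ratio 2.
By induction c(n) = c(0) · (2)^n = 6 \cdot 2^{n}.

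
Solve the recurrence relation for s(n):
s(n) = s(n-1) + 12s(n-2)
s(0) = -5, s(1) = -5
Characteristic equation: x² - x - 12 = 0, which factors as (x - (4))(x - (-3)) = 0.
Roots r₁ = 4, r₂ = -3 (distinct).
General solution: s(n) = A·(4)^n + B·(-3)^n.
From s(0) = -5: A + B = -5.
From s(1) = -5: 4A - 3B = -5.
Solving: A = - \frac{20}{7}, B = - \frac{15}{7}.
So s(n) = - \frac{15 \left(-3\right)^{n}}{7} - \frac{20 \cdot 4^{n}}{7}.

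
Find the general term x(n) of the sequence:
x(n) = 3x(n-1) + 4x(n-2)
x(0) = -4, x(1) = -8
Characteristic equation: x² - 3x - 4 = 0, which factors as (x - (-1))(x - (4)) = 0.
Roots r₁ = -1, r₂ = 4 (distinct).
General solution: x(n) = A·(-1)^n + B·(4)^n.
From x(0) = -4: A + B = -4.
From x(1) = -8: -A + 4B = -8.
Solving: A = - \frac{8}{5}, B = - \frac{12}{5}.
So x(n) = - \frac{8 \left(-1\right)^{n}}{5} - \frac{12 \cdot 4^{n}}{5}.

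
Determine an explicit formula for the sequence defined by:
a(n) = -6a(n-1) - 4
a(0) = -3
First-order linear non-homogeneous.
Homogeneous solution: a_h(n) = A·(-6)^n.
Try constant particular solution a_p = K: K = -6K - 4 ⇒ K = - \frac{4}{7}.
General: a(n) = A·(-6)^n - \frac{4}{7}.
Apply a(0) = -3: A - \frac{4}{7} = -3 ⇒ A = - \frac{17}{7}.
So a(n) = - \frac{17 \left(-6\right)^{n}}{7} - \frac{4}{7}.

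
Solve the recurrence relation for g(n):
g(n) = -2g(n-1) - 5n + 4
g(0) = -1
First-order linear with linear forcing.
Homogeneous solution: g_h(n) = A·(-2)^n.
Try particular g_p(n) = pn + q. Substituting:
  pn + q = -2(p(n-1) + q) - 5n + 4.
Matching the n-coefficient: p = -2p - 5 ⇒ p = - \frac{5}{3}.
Matching constants: q = 2p - 2q + 4 ⇒ q = \frac{2}{9}.
General: g(n) = A·(-2)^n - \frac{5 n}{3} + \frac{2}{9}.
Apply g(0) = -1: A + \frac{2}{9} = -1 ⇒ A = - \frac{11}{9}.
So g(n) = - \frac{11 \left(-2\right)^{n}}{9} - \frac{5 n}{3} + \frac{2}{9}.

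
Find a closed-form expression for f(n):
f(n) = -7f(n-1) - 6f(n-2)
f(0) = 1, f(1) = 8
Characteristic equation: x² + 7x + 6 = 0, which factors as (x - (-6))(x - (-1)) = 0.
Roots r₁ = -6, r₂ = -1 (distinct).
General solution: f(n) = A·(-6)^n + B·(-1)^n.
From f(0) = 1: A + B = 1.
From f(1) = 8: -6A - B = 8.
Solving: A = - \frac{9}{5}, B = \frac{14}{5}.
So f(n) = \frac{14 \left(-1\right)^{n}}{5} - \frac{9 \left(-6\right)^{n}}{5}.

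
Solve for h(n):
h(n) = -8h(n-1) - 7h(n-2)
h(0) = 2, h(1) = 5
Characteristic equation: x² + 8x + 7 = 0, which factors as (x - (-7))(x - (-1)) = 0.
Roots r₁ = -7, r₂ = -1 (distinct).
General solution: h(n) = A·(-7)^n + B·(-1)^n.
From h(0) = 2: A + B = 2.
From h(1) = 5: -7A - B = 5.
Solving: A = - \frac{7}{6}, B = \frac{19}{6}.
So h(n) = \frac{19 \left(-1\right)^{n}}{6} - \frac{7 \left(-7\right)^{n}}{6}.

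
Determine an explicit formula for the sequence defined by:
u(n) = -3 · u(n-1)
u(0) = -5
Pure geometric recurrence with ratio -3.
By induction u(n) = u(0) · (-3)^n = - 5 \left(-3\right)^{n}.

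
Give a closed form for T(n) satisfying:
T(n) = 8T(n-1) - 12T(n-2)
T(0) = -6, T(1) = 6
Characteristic equation: x² - 8x + 12 = 0, which factors as (x - (6))(x - (2)) = 0.
Roots r₁ = 6, r₂ = 2 (distinct).
General solution: T(n) = A·(6)^n + B·(2)^n.
From T(0) = -6: A + B = -6.
From T(1) = 6: 6A + 2B = 6.
Solving: A = \frac{9}{2}, B = - \frac{21}{2}.
So T(n) = - \frac{21 \cdot 2^{n}}{2} + \frac{9 \cdot 6^{n}}{2}.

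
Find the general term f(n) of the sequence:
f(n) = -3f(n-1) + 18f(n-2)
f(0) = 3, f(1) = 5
Characteristic equation: x² + 3x - 18 = 0, which factors as (x - (3))(x - (-6)) = 0.
Roots r₁ = 3, r₂ = -6 (distinct).
General solution: f(n) = A·(3)^n + B·(-6)^n.
From f(0) = 3: A + B = 3.
From f(1) = 5: 3A - 6B = 5.
Solving: A = \frac{23}{9}, B = \frac{4}{9}.
So f(n) = \frac{4 \left(-6\right)^{n}}{9} + \frac{23 \cdot 3^{n}}{9}.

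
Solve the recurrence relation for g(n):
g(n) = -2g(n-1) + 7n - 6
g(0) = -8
First-order linear with linear forcing.
Homogeneous solution: g_h(n) = A·(-2)^n.
Try particular g_p(n) = pn + q. Substituting:
  pn + q = -2(p(n-1) + q) + 7n - 6.
Matching the n-coefficient: p = -2p + 7 ⇒ p = \frac{7}{3}.
Matching constants: q = 2p - 2q - 6 ⇒ q = - \frac{4}{9}.
General: g(n) = A·(-2)^n + \frac{7 n}{3} - \frac{4}{9}.
Apply g(0) = -8: A - \frac{4}{9} = -8 ⇒ A = - \frac{68}{9}.
So g(n) = - \frac{68 \left(-2\right)^{n}}{9} + \frac{7 n}{3} - \frac{4}{9}.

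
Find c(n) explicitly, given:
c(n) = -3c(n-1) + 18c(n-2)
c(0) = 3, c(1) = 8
Characteristic equation: x² + 3x - 18 = 0, which factors as (x - (-6))(x - (3)) = 0.
Roots r₁ = -6, r₂ = 3 (distinct).
General solution: c(n) = A·(-6)^n + B·(3)^n.
From c(0) = 3: A + B = 3.
From c(1) = 8: -6A + 3B = 8.
Solving: A = \frac{1}{9}, B = \frac{26}{9}.
So c(n) = \frac{\left(-6\right)^{n}}{9} + \frac{26 \cdot 3^{n}}{9}.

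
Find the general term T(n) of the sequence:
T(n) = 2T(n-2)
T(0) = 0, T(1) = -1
Characteristic equation: x² - 2 = 0.
Discriminant Δ = (0)² + 4·(2) = 8.
Roots r₁,₂ = (0 ± √8)/2, so r₁ = \sqrt{2}, r₂ = - \sqrt{2}.
General solution: T(n) = A·r₁^n + B·r₂^n.
From the initial conditions, A + B = 0 and r₁A + r₂B = -1.
Since r₁ - r₂ = √8: A = (-1 - (0)r₂)/√8 = - \frac{\sqrt{2}}{4}, and B = 0 - A = \frac{\sqrt{2}}{4}.
So T(n) = \left(- \frac{\sqrt{2}}{4}\right)\left(\sqrt{2}\right)^n + \left(\frac{\sqrt{2}}{4}\right)\left(- \sqrt{2}\right)^n.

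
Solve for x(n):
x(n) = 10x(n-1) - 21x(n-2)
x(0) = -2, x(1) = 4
Characteristic equation: x² - 10x + 21 = 0, which factors as (x - (7))(x - (3)) = 0.
Roots r₁ = 7, r₂ = 3 (distinct).
General solution: x(n) = A·(7)^n + B·(3)^n.
From x(0) = -2: A + B = -2.
From x(1) = 4: 7A + 3B = 4.
Solving: A = \frac{5}{2}, B = - \frac{9}{2}.
So x(n) = - \frac{9 \cdot 3^{n}}{2} + \frac{5 \cdot 7^{n}}{2}.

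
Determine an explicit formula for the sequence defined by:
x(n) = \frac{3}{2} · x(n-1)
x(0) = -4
Pure geometric recurrence with ratio \frac{3}{2}.
By induction x(n) = x(0) · (\frac{3}{2})^n = - 4 \left(\frac{3}{2}\right)^{n}.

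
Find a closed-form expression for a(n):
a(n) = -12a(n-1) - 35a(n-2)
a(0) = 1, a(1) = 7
Characteristic equation: x² + 12x + 35 = 0, which factors as (x - (-5))(x - (-7)) = 0.
Roots r₁ = -5, r₂ = -7 (distinct).
General solution: a(n) = A·(-5)^n + B·(-7)^n.
From a(0) = 1: A + B = 1.
From a(1) = 7: -5A - 7B = 7.
Solving: A = 7, B = -6.
So a(n) = 7 \left(-5\right)^{n} - 6 \left(-7\right)^{n}.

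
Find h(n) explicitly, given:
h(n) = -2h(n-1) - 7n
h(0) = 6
First-order linear with linear forcing.
Homogeneous solution: h_h(n) = A·(-2)^n.
Try particular h_p(n) = pn + q. Substituting:
  pn + q = -2(p(n-1) + q) - 7n.
Matching the n-coefficient: p = -2p - 7 ⇒ p = - \frac{7}{3}.
Matching constants: q = 2p - 2q ⇒ q = - \frac{14}{9}.
General: h(n) = A·(-2)^n - \frac{7 n}{3} - \frac{14}{9}.
Apply h(0) = 6: A - \frac{14}{9} = 6 ⇒ A = \frac{68}{9}.
So h(n) = \frac{68 \left(-2\right)^{n}}{9} - \frac{7 n}{3} - \frac{14}{9}.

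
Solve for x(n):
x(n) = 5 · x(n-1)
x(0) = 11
Pure geometric recurrence with ratio 5.
By induction x(n) = x(0) · (5)^n = 11 \cdot 5^{n}.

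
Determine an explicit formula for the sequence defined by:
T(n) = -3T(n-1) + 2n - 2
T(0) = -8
First-order linear with linear forcing.
Homogeneous solution: T_h(n) = A·(-3)^n.
Try particular T_p(n) = pn + q. Substituting:
  pn + q = -3(p(n-1) + q) + 2n - 2.
Matching the n-coefficient: p = -3p + 2 ⇒ p = \frac{1}{2}.
Matching constants: q = 3p - 3q - 2 ⇒ q = - \frac{1}{8}.
General: T(n) = A·(-3)^n + \frac{n}{2} - \frac{1}{8}.
Apply T(0) = -8: A - \frac{1}{8} = -8 ⇒ A = - \frac{63}{8}.
So T(n) = - \frac{63 \left(-3\right)^{n}}{8} + \frac{n}{2} - \frac{1}{8}.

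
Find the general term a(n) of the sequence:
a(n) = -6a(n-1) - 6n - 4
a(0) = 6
First-order linear with linear forcing.
Homogeneous solution: a_h(n) = A·(-6)^n.
Try particular a_p(n) = pn + q. Substituting:
  pn + q = -6(p(n-1) + q) - 6n - 4.
Matching the n-coefficient: p = -6p - 6 ⇒ p = - \frac{6}{7}.
Matching constants: q = 6p - 6q - 4 ⇒ q = - \frac{64}{49}.
General: a(n) = A·(-6)^n - \frac{6 n}{7} - \frac{64}{49}.
Apply a(0) = 6: A - \frac{64}{49} = 6 ⇒ A = \frac{358}{49}.
So a(n) = \frac{358 \left(-6\right)^{n}}{49} - \frac{6 n}{7} - \frac{64}{49}.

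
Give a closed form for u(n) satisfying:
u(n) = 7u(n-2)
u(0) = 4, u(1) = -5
Characteristic equation: x² - 7 = 0.
Discriminant Δ = (0)² + 4·(7) = 28.
Roots r₁,₂ = (0 ± √28)/2, so r₁ = \sqrt{7}, r₂ = - \sqrt{7}.
General solution: u(n) = A·r₁^n + B·r₂^n.
From the initial conditions, A + B = 4 and r₁A + r₂B = -5.
Since r₁ - r₂ = √28: A = (-5 - (4)r₂)/√28 = 2 - \frac{5 \sqrt{7}}{14}, and B = 4 - A = \frac{5 \sqrt{7}}{14} + 2.
So u(n) = \left(2 - \frac{5 \sqrt{7}}{14}\right)\left(\sqrt{7}\right)^n + \left(\frac{5 \sqrt{7}}{14} + 2\right)\left(- \sqrt{7}\right)^n.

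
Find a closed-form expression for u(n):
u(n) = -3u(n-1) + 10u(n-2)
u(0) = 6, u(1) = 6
Characteristic equation: x² + 3x - 10 = 0, which factors as (x - (2))(x - (-5)) = 0.
Roots r₁ = 2, r₂ = -5 (distinct).
General solution: u(n) = A·(2)^n + B·(-5)^n.
From u(0) = 6: A + B = 6.
From u(1) = 6: 2A - 5B = 6.
Solving: A = \frac{36}{7}, B = \frac{6}{7}.
So u(n) = \frac{6 \left(-5\right)^{n}}{7} + \frac{36 \cdot 2^{n}}{7}.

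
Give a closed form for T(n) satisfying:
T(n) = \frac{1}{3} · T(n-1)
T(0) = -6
Pure geometric recurrence with ratio \frac{1}{3}.
By induction T(n) = T(0) · (\frac{1}{3})^n = - 6 \cdot 3^{- n}.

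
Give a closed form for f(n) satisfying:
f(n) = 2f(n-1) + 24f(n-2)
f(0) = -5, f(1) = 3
Characteristic equation: x² - 2x - 24 = 0, which factors as (x - (6))(x - (-4)) = 0.
Roots r₁ = 6, r₂ = -4 (distinct).
General solution: f(n) = A·(6)^n + B·(-4)^n.
From f(0) = -5: A + B = -5.
From f(1) = 3: 6A - 4B = 3.
Solving: A = - \frac{17}{10}, B = - \frac{33}{10}.
So f(n) = - \frac{33 \left(-4\right)^{n}}{10} - \frac{17 \cdot 6^{n}}{10}.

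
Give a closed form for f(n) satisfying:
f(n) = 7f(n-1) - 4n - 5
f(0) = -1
First-order linear with linear forcing.
Homogeneous solution: f_h(n) = A·(7)^n.
Try particular f_p(n) = pn + q. Substituting:
  pn + q = 7(p(n-1) + q) - 4n - 5.
Matching the n-coefficient: p = 7p - 4 ⇒ p = \frac{2}{3}.
Matching constants: q = -7p + 7q - 5 ⇒ q = \frac{29}{18}.
General: f(n) = A·(7)^n + \frac{2 n}{3} + \frac{29}{18}.
Apply f(0) = -1: A + \frac{29}{18} = -1 ⇒ A = - \frac{47}{18}.
So f(n) = - \frac{47 \cdot 7^{n}}{18} + \frac{2 n}{3} + \frac{29}{18}.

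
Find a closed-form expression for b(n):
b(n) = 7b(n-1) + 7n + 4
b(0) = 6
First-order linear with linear forcing.
Homogeneous solution: b_h(n) = A·(7)^n.
Try particular b_p(n) = pn + q. Substituting:
  pn + q = 7(p(n-1) + q) + 7n + 4.
Matching the n-coefficient: p = 7p + 7 ⇒ p = - \frac{7}{6}.
Matching constants: q = -7p + 7q + 4 ⇒ q = - \frac{73}{36}.
General: b(n) = A·(7)^n - \frac{7 n}{6} - \frac{73}{36}.
Apply b(0) = 6: A - \frac{73}{36} = 6 ⇒ A = \frac{289}{36}.
So b(n) = \frac{289 \cdot 7^{n}}{36} - \frac{7 n}{6} - \frac{73}{36}.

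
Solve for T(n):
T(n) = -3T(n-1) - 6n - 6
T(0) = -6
First-order linear with linear forcing.
Homogeneous solution: T_h(n) = A·(-3)^n.
Try particular T_p(n) = pn + q. Substituting:
  pn + q = -3(p(n-1) + q) - 6n - 6.
Matching the n-coefficient: p = -3p - 6 ⇒ p = - \frac{3}{2}.
Matching constants: q = 3p - 3q - 6 ⇒ q = - \frac{21}{8}.
General: T(n) = A·(-3)^n - \frac{3 n}{2} - \frac{21}{8}.
Apply T(0) = -6: A - \frac{21}{8} = -6 ⇒ A = - \frac{27}{8}.
So T(n) = - \frac{27 \left(-3\right)^{n}}{8} - \frac{3 n}{2} - \frac{21}{8}.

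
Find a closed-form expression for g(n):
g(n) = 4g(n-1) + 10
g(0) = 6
First-order linear non-homogeneous.
Homogeneous solution: g_h(n) = A·(4)^n.
Try constant particular solution g_p = K: K = 4K + 10 ⇒ K = - \frac{10}{3}.
General: g(n) = A·(4)^n - \frac{10}{3}.
Apply g(0) = 6: A - \frac{10}{3} = 6 ⇒ A = \frac{28}{3}.
So g(n) = \frac{28 \cdot 4^{n}}{3} - \frac{10}{3}.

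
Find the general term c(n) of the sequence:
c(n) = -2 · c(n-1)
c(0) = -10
Pure geometric recurrence with ratio -2.
By induction c(n) = c(0) · (-2)^n = - 10 \left(-2\right)^{n}.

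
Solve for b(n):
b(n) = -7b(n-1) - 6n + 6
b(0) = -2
First-order linear with linear forcing.
Homogeneous solution: b_h(n) = A·(-7)^n.
Try particular b_p(n) = pn + q. Substituting:
  pn + q = -7(p(n-1) + q) - 6n + 6.
Matching the n-coefficient: p = -7p - 6 ⇒ p = - \frac{3}{4}.
Matching constants: q = 7p - 7q + 6 ⇒ q = \frac{3}{32}.
General: b(n) = A·(-7)^n - \frac{3 n}{4} + \frac{3}{32}.
Apply b(0) = -2: A + \frac{3}{32} = -2 ⇒ A = - \frac{67}{32}.
So b(n) = - \frac{67 \left(-7\right)^{n}}{32} - \frac{3 n}{4} + \frac{3}{32}.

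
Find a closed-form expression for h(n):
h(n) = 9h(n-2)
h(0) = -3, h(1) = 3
Characteristic equation: x² - 9 = 0, which factors as (x - (-3))(x - (3)) = 0.
Roots r₁ = -3, r₂ = 3 (distinct).
General solution: h(n) = A·(-3)^n + B·(3)^n.
From h(0) = -3: A + B = -3.
From h(1) = 3: -3A + 3B = 3.
Solving: A = -2, B = -1.
So h(n) = - 2 \left(-3\right)^{n} - 3^{n}.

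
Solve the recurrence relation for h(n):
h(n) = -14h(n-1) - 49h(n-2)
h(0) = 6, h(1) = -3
Characteristic equation: x² + 14x + 49 = 0, which is (x - (-7))².
Repeated root r = -7.
General solution: h(n) = (A + Bn)·(-7)^n.
From h(0) = 6: A = 6.
From h(1) = -3: (A + B)·(-7) = -3 ⇒ B = - \frac{39}{7}.
So h(n) = \left(6 - \frac{39 n}{7}\right) \cdot (-7)^n.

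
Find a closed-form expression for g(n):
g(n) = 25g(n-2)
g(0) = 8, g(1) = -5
Characteristic equation: x² - 25 = 0, which factors as (x - (-5))(x - (5)) = 0.
Roots r₁ = -5, r₂ = 5 (distinct).
General solution: g(n) = A·(-5)^n + B·(5)^n.
From g(0) = 8: A + B = 8.
From g(1) = -5: -5A + 5B = -5.
Solving: A = \frac{9}{2}, B = \frac{7}{2}.
So g(n) = \frac{9 \left(-5\right)^{n}}{2} + \frac{7 \cdot 5^{n}}{2}.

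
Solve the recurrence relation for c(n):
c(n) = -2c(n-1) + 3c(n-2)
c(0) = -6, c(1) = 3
Characteristic equation: x² + 2x - 3 = 0, which factors as (x - (-3))(x - (1)) = 0.
Roots r₁ = -3, r₂ = 1 (distinct).
General solution: c(n) = A·(-3)^n + B·(1)^n.
From c(0) = -6: A + B = -6.
From c(1) = 3: -3A + B = 3.
Solving: A = - \frac{9}{4}, B = - \frac{15}{4}.
So c(n) = - \frac{9 \left(-3\right)^{n}}{4} - \frac{15}{4}.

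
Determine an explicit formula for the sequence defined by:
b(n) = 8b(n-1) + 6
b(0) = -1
First-order linear non-homogeneous.
Homogeneous solution: b_h(n) = A·(8)^n.
Try constant particular solution b_p = K: K = 8K + 6 ⇒ K = - \frac{6}{7}.
General: b(n) = A·(8)^n - \frac{6}{7}.
Apply b(0) = -1: A - \frac{6}{7} = -1 ⇒ A = - \frac{1}{7}.
So b(n) = - \frac{8^{n}}{7} - \frac{6}{7}.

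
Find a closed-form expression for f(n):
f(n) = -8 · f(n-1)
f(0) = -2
Pure geometric recurrence with ratio -8.
By induction f(n) = f(0) · (-8)^n = - 2 \left(-8\right)^{n}.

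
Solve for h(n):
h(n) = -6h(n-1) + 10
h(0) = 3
First-order linear non-homogeneous.
Homogeneous solution: h_h(n) = A·(-6)^n.
Try constant particular solution h_p = K: K = -6K + 10 ⇒ K = \frac{10}{7}.
General: h(n) = A·(-6)^n + \frac{10}{7}.
Apply h(0) = 3: A + \frac{10}{7} = 3 ⇒ A = \frac{11}{7}.
So h(n) = \frac{11 \left(-6\right)^{n}}{7} + \frac{10}{7}.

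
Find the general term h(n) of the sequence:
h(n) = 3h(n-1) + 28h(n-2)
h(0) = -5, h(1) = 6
Characteristic equation: x² - 3x - 28 = 0, which factors as (x - (7))(x - (-4)) = 0.
Roots r₁ = 7, r₂ = -4 (distinct).
General solution: h(n) = A·(7)^n + B·(-4)^n.
From h(0) = -5: A + B = -5.
From h(1) = 6: 7A - 4B = 6.
Solving: A = - \frac{14}{11}, B = - \frac{41}{11}.
So h(n) = - \frac{41 \left(-4\right)^{n}}{11} - \frac{14 \cdot 7^{n}}{11}.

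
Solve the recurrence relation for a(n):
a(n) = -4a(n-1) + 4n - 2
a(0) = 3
First-order linear with linear forcing.
Homogeneous solution: a_h(n) = A·(-4)^n.
Try particular a_p(n) = pn + q. Substituting:
  pn + q = -4(p(n-1) + q) + 4n - 2.
Matching the n-coefficient: p = -4p + 4 ⇒ p = \frac{4}{5}.
Matching constants: q = 4p - 4q - 2 ⇒ q = \frac{6}{25}.
General: a(n) = A·(-4)^n + \frac{4 n}{5} + \frac{6}{25}.
Apply a(0) = 3: A + \frac{6}{25} = 3 ⇒ A = \frac{69}{25}.
So a(n) = \frac{69 \left(-4\right)^{n}}{25} + \frac{4 n}{5} + \frac{6}{25}.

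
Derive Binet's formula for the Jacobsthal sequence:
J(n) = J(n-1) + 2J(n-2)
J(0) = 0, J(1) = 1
This is the Jacobsthal sequence.
Characteristic equation: x² - x - 2 = 0; roots r₁ = 2, r₂ = -1.
General: J(n) = A·r₁^n + B·r₂^n. Solving with J(0)=0, J(1)=1 gives A = \frac{1}{3}, B = - \frac{1}{3}.
So J(n) = - \frac{\left(-1\right)^{n}}{3} + \frac{2^{n}}{3}.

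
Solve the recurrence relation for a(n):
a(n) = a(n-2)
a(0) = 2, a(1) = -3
Characteristic equation: x² - 1 = 0, which factors as (x - (-1))(x - (1)) = 0.
Roots r₁ = -1, r₂ = 1 (distinct).
General solution: a(n) = A·(-1)^n + B·(1)^n.
From a(0) = 2: A + B = 2.
From a(1) = -3: -A + B = -3.
Solving: A = \frac{5}{2}, B = - \frac{1}{2}.
So a(n) = \frac{5 \left(-1\right)^{n}}{2} - \frac{1}{2}.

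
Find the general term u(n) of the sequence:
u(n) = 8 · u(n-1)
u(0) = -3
Pure geometric recurrence with ratio 8.
By induction u(n) = u(0) · (8)^n = - 3 \cdot 8^{n}.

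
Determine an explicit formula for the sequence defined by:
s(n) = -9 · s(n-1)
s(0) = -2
Pure geometric recurrence with ratio -9.
By induction s(n) = s(0) · (-9)^n = - 2 \left(-9\right)^{n}.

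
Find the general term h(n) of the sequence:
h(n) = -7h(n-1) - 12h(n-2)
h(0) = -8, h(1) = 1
Characteristic equation: x² + 7x + 12 = 0, which factors as (x - (-4))(x - (-3)) = 0.
Roots r₁ = -4, r₂ = -3 (distinct).
General solution: h(n) = A·(-4)^n + B·(-3)^n.
From h(0) = -8: A + B = -8.
From h(1) = 1: -4A - 3B = 1.
Solving: A = 23, B = -31.
So h(n) = - 31 \left(-3\right)^{n} + 23 \left(-4\right)^{n}.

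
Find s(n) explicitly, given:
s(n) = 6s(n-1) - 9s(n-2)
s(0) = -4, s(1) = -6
Characteristic equation: x² - 6x + 9 = 0, which is (x - (3))².
Repeated root r = 3.
General solution: s(n) = (A + Bn)·(3)^n.
From s(0) = -4: A = -4.
From s(1) = -6: (A + B)·(3) = -6 ⇒ B = 2.
So s(n) = \left(2 n - 4\right) \cdot (3)^n.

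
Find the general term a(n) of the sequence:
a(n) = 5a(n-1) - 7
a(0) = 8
First-order linear non-homogeneous.
Homogeneous solution: a_h(n) = A·(5)^n.
Try constant particular solution a_p = K: K = 5K - 7 ⇒ K = \frac{7}{4}.
General: a(n) = A·(5)^n + \frac{7}{4}.
Apply a(0) = 8: A + \frac{7}{4} = 8 ⇒ A = \frac{25}{4}.
So a(n) = \frac{25 \cdot 5^{n}}{4} + \frac{7}{4}.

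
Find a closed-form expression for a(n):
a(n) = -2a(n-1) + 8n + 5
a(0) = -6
First-order linear with linear forcing.
Homogeneous solution: a_h(n) = A·(-2)^n.
Try particular a_p(n) = pn + q. Substituting:
  pn + q = -2(p(n-1) + q) + 8n + 5.
Matching the n-coefficient: p = -2p + 8 ⇒ p = \frac{8}{3}.
Matching constants: q = 2p - 2q + 5 ⇒ q = \frac{31}{9}.
General: a(n) = A·(-2)^n + \frac{8 n}{3} + \frac{31}{9}.
Apply a(0) = -6: A + \frac{31}{9} = -6 ⇒ A = - \frac{85}{9}.
So a(n) = - \frac{85 \left(-2\right)^{n}}{9} + \frac{8 n}{3} + \frac{31}{9}.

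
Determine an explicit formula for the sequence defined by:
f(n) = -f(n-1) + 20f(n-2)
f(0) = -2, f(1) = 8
Characteristic equation: x² + x - 20 = 0, which factors as (x - (-5))(x - (4)) = 0.
Roots r₁ = -5, r₂ = 4 (distinct).
General solution: f(n) = A·(-5)^n + B·(4)^n.
From f(0) = -2: A + B = -2.
From f(1) = 8: -5A + 4B = 8.
Solving: A = - \frac{16}{9}, B = - \frac{2}{9}.
So f(n) = - \frac{16 \left(-5\right)^{n}}{9} - \frac{2 \cdot 4^{n}}{9}.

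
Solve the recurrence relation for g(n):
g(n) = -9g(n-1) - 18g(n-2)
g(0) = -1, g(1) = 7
Characteristic equation: x² + 9x + 18 = 0, which factors as (x - (-6))(x - (-3)) = 0.
Roots r₁ = -6, r₂ = -3 (distinct).
General solution: g(n) = A·(-6)^n + B·(-3)^n.
From g(0) = -1: A + B = -1.
From g(1) = 7: -6A - 3B = 7.
Solving: A = - \frac{4}{3}, B = \frac{1}{3}.
So g(n) = \frac{\left(-3\right)^{n}}{3} - \frac{4 \left(-6\right)^{n}}{3}.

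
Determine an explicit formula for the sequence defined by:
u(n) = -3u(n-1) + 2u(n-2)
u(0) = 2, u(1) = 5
Characteristic equation: x² + 3x - 2 = 0.
Discriminant Δ = (-3)² + 4·(2) = 17.
Roots r₁,₂ = (-3 ± √17)/2, so r₁ = - \frac{3}{2} + \frac{\sqrt{17}}{2}, r₂ = - \frac{\sqrt{17}}{2} - \frac{3}{2}.
General solution: u(n) = A·r₁^n + B·r₂^n.
From the initial conditions, A + B = 2 and r₁A + r₂B = 5.
Since r₁ - r₂ = √17: A = (5 - (2)r₂)/√17 = 1 + \frac{8 \sqrt{17}}{17}, and B = 2 - A = 1 - \frac{8 \sqrt{17}}{17}.
So u(n) = \left(1 + \frac{8 \sqrt{17}}{17}\right)\left(- \frac{3}{2} + \frac{\sqrt{17}}{2}\right)^n + \left(1 - \frac{8 \sqrt{17}}{17}\right)\left(- \frac{\sqrt{17}}{2} - \frac{3}{2}\right)^n.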